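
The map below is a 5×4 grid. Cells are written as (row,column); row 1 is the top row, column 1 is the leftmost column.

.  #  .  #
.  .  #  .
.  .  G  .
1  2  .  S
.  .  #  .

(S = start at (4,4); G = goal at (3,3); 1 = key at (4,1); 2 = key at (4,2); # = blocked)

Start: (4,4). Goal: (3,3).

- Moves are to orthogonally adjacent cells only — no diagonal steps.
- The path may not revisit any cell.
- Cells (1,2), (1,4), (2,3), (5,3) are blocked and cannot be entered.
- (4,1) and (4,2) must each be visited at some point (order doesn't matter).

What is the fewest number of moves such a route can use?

Any route passes through (4,1) and (4,2) in some order between (4,4) and (3,3). Summing Manhattan distances along each leg and taking the cheapest ordering ((4,4) → (4,1) → (4,2) → (3,3)) gives a lower bound of 3 + 1 + 2 = 6 moves.
A route of 6 moves achieves this: (4,4) → (4,3) → (4,2) → (4,1) → (3,1) → (3,2) → (3,3).
Since 6 matches the lower bound, it is optimal.

6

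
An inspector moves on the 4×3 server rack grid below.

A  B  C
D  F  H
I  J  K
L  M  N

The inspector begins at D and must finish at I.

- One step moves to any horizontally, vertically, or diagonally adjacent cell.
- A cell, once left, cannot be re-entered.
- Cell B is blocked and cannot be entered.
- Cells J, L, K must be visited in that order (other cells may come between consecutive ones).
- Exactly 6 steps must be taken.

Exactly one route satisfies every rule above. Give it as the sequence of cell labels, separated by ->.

The waypoints must appear in the order J, L, K, with no cell reused.
Route from D: down-right to J, down-left to L, right to M, up-right to K, up-left to F, down-left to I — 6 moves in all.
Check: order respected (J at step 1, L at step 2, K at step 4); 6 moves as required.

D -> J -> L -> M -> K -> F -> I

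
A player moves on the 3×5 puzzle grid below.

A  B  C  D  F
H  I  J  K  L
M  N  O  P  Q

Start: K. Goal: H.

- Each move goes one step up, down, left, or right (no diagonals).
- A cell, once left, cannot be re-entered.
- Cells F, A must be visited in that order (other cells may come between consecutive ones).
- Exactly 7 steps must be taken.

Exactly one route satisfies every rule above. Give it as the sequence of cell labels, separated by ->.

K -> L -> F -> D -> C -> B -> A -> H

The waypoints must appear in the order F, A, with no cell reused.
Route from K: right 1 to L, up 1 to F, left 4 to A, down 1 to H — 7 moves in all.
Check: order respected (F at step 2, A at step 6); 7 moves as required.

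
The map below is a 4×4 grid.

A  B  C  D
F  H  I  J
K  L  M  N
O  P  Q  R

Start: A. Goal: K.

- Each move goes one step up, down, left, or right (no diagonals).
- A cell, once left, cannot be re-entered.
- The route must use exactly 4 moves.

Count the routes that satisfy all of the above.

3

Need simple routes of exactly 4 moves from A to K (Manhattan distance 2, so 1 moves are spent on a detour and 1 undoing it).
Enumerating: A F H L K | A B H L K | A B H F K.
That gives 3 routes.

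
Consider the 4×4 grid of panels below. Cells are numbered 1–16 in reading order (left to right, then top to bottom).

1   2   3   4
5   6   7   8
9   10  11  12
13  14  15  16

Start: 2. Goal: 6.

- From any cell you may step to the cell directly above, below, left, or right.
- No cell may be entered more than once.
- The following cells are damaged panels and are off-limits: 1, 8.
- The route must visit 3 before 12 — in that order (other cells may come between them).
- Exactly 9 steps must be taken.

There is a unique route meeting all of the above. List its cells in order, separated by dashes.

2 - 3 - 7 - 11 - 12 - 16 - 15 - 14 - 10 - 6

The waypoints must appear in the order 3, 12, with no cell reused.
Route from 2: right 1 to 3, down 2 to 11, right 1 to 12, down 1 to 16, left 2 to 14, up 2 to 6 — 9 moves in all.
Check: order respected (3 at step 1, 12 at step 4); 9 moves as required.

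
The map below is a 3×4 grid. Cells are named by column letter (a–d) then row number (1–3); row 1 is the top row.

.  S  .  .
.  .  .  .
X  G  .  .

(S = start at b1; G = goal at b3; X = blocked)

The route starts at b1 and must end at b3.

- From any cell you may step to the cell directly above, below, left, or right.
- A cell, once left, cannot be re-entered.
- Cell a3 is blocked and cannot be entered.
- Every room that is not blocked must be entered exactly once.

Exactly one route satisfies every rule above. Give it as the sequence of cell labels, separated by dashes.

Need to visit all 11 open cells exactly once, starting at b1 and ending at b3.
Cell a1 has only two open neighbours (a2 and b1), so the path must pass straight through it: one of those is the cell it's entered from and the other is where it exits.
Route from b1: left to a1, down to a2, 2× right (reaching c2), up to c1, right to d1, 2× down (reaching d3), 2× left (reaching b3) — 10 moves in all.
Check: all 11 open cells covered.

b1 - a1 - a2 - b2 - c2 - c1 - d1 - d2 - d3 - c3 - b3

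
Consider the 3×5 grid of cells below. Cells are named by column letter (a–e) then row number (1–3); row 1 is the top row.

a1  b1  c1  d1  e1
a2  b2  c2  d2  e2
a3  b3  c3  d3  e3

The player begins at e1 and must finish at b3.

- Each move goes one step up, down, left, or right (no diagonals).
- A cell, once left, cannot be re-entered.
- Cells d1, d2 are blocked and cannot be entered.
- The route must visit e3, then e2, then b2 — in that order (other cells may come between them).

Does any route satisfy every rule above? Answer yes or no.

Ignoring the required order, 6 revisit-free routes from e1 to b3 pass through all of e3, e2, and b2; the waypoint orders that occur are e2 → e3 → b2 (6) — never e3 → e2 → b2.

no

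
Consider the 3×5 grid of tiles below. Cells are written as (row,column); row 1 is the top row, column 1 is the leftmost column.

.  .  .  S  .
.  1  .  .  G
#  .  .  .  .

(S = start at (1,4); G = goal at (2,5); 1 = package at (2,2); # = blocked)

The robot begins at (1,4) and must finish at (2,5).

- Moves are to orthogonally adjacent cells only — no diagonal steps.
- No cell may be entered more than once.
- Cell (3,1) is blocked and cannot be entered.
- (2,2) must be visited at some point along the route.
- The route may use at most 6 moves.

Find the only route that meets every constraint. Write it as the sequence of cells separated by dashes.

(1,4) - (1,3) - (1,2) - (2,2) - (2,3) - (2,4) - (2,5)

Any route must reach (2,2) and still end at (2,5) within 6 moves, so the order of the required stops is forced.
Route from (1,4): 2× left (reaching (1,2)), down to (2,2), 3× right (reaching (2,5)) — 6 moves in all.
Check: all required cells visited; 6 ≤ 6 moves.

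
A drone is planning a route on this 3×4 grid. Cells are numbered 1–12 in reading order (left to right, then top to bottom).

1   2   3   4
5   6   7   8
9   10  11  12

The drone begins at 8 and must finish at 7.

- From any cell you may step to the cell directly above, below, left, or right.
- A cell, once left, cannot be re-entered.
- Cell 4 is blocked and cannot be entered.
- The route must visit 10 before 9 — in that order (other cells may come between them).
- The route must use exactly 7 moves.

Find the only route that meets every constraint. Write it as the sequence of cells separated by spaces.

8 12 11 10 9 5 6 7

The waypoints must appear in the order 10, 9, with no cell reused.
Route from 8: down to 12, 3× left (reaching 9), up to 5, 2× right (reaching 7) — 7 moves in all.
Check: order respected (10 at step 3, 9 at step 4); 7 moves as required.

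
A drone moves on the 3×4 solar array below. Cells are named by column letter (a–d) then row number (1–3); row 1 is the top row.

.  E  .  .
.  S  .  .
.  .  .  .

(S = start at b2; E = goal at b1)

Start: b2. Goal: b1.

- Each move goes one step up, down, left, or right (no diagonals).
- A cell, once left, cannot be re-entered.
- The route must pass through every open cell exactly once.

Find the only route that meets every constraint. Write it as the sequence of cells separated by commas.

b2, c2, c1, d1, d2, d3, c3, b3, a3, a2, a1, b1

Need to visit all 12 open cells exactly once, starting at b2 and ending at b1.
Route from b2: right to c2, up to c1, right to d1, 2× down (reaching d3), 3× left (reaching a3), 2× up (reaching a1), right to b1 — 11 moves in all.
Check: all 12 open cells covered.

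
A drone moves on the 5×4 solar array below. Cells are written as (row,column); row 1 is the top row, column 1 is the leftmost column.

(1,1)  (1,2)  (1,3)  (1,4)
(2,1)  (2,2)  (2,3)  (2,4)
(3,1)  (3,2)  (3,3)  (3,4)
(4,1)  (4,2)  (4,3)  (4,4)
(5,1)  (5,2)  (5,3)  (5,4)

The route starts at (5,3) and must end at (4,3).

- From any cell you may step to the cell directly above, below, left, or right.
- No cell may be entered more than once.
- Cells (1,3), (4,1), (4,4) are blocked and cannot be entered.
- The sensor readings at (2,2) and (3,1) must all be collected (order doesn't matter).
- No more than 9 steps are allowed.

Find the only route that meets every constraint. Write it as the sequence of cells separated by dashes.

Any route must reach (2,2) and (3,1) and still end at (4,3) within 9 moves, so the order of the required stops is forced.
Route from (5,3): left to (5,2), 2× up (reaching (3,2)), left to (3,1), up to (2,1), 2× right (reaching (2,3)), 2× down (reaching (4,3)) — 9 moves in all.
Check: all required cells visited; 9 ≤ 9 moves.

(5,3) - (5,2) - (4,2) - (3,2) - (3,1) - (2,1) - (2,2) - (2,3) - (3,3) - (4,3)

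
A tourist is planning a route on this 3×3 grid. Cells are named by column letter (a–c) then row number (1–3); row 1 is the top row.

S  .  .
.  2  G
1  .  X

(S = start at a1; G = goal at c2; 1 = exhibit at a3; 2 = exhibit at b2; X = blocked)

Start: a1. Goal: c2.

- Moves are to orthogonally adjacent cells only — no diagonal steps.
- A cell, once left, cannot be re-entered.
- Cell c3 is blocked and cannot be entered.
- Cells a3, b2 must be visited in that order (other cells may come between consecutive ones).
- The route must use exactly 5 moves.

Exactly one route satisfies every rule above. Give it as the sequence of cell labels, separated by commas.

The waypoints must appear in the order a3, b2, with no cell reused.
Route from a1: down 2 to a3, right 1 to b3, up 1 to b2, right 1 to c2 — 5 moves in all.
Check: order respected (1 at step 2, 2 at step 4); 5 moves as required.

a1, a2, a3, b3, b2, c2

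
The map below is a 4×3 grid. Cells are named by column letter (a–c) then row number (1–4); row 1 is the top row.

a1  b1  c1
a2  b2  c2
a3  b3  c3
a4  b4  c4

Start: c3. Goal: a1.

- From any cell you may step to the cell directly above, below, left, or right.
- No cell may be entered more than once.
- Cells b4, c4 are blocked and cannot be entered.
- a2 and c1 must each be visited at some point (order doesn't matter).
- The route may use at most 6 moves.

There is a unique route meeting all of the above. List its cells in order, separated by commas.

c3, c2, c1, b1, b2, a2, a1

The budget equals the shortest possible length, so every move has to be on a shortest route through the required cells.
Route from c3: up 2 to c1, left 1 to b1, down 1 to b2, left 1 to a2, up 1 to a1 — 6 moves in all.
Check: all required cells visited; 6 ≤ 6 moves.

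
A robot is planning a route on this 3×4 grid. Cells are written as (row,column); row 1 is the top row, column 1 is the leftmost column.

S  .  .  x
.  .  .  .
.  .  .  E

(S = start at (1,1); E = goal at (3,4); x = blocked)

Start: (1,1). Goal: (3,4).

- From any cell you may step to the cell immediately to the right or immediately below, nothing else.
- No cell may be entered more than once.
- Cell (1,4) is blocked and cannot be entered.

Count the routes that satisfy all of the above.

A right/down-only route from (1,1) to (3,4) makes exactly 2 down-moves and 3 right-moves in some order.
With no other constraints that would be C(5,2) = 10 routes.
Subtract routes through each blocked cell (inclusion–exclusion for overlaps): − through (1,4): 1 → 9.
That gives 9 routes.

9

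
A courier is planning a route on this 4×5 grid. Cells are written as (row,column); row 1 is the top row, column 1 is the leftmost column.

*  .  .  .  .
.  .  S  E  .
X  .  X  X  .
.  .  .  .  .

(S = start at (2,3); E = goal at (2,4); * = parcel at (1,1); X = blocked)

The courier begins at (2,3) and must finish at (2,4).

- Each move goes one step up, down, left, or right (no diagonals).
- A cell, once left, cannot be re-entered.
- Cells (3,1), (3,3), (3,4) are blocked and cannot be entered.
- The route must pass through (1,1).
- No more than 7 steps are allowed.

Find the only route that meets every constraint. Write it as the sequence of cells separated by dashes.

(2,3) - (2,2) - (2,1) - (1,1) - (1,2) - (1,3) - (1,4) - (2,4)

The budget equals the shortest possible length, so every move has to be on a shortest route through the required cells.
Route from (2,3): left 2 to (2,1), up 1 to (1,1), right 3 to (1,4), down 1 to (2,4) — 7 moves in all.
Check: all required cells visited; 7 ≤ 7 moves.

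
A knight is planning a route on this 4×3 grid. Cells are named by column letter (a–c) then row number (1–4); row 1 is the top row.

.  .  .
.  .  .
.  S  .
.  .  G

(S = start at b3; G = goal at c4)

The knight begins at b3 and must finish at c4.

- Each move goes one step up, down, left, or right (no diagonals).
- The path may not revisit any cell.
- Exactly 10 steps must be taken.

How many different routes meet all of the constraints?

Need simple routes of exactly 10 moves from b3 to c4 (Manhattan distance 2, so 4 moves are spent on a detour and 4 undoing it).
Enumerating: b3 b2 c2 c1 b1 a1 a2 a3 a4 b4 c4 | b3 b4 a4 a3 a2 a1 b1 b2 c2 c3 c4 | b3 b4 a4 a3 a2 a1 b1 c1 c2 c3 c4 | b3 b4 a4 a3 a2 b2 b1 c1 c2 c3 c4 | b3 c3 c2 c1 b1 b2 a2 a3 a4 b4 c4 | b3 c3 c2 c1 b1 a1 a2 a3 a4 b4 c4 | b3 c3 c2 b2 b1 a1 a2 a3 a4 b4 c4.
That gives 7 routes.

7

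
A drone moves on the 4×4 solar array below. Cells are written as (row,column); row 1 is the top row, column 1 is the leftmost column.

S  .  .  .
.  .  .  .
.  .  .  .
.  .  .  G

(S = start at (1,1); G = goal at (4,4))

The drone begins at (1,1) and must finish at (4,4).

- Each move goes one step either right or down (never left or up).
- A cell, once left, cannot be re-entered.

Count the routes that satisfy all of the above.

A right/down-only route from (1,1) to (4,4) makes exactly 3 down-moves and 3 right-moves in some order.
With no other constraints that would be C(6,3) = 20 routes.
That gives 20 routes.

20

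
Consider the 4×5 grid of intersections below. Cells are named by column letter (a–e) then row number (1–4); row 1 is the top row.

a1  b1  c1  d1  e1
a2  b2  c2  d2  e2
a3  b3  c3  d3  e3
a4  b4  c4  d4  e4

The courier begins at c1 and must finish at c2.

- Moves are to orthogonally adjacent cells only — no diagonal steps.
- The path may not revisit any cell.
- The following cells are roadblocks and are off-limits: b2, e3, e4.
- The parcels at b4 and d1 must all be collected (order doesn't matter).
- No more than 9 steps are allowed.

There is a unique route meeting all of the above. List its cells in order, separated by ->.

c1 -> d1 -> d2 -> d3 -> d4 -> c4 -> b4 -> b3 -> c3 -> c2

Any route must reach b4 and d1 and still end at c2 within 9 moves, so the order of the required stops is forced.
Route from c1: right 1 to d1, down 3 to d4, left 2 to b4, up 1 to b3, right 1 to c3, up 1 to c2 — 9 moves in all.
Check: all required cells visited; 9 ≤ 9 moves.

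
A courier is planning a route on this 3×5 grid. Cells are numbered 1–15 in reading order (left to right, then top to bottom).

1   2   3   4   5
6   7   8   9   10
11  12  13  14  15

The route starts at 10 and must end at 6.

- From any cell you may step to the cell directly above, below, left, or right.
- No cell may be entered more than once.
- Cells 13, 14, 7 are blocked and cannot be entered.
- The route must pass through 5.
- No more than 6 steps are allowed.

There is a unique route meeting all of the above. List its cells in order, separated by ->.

10 -> 5 -> 4 -> 3 -> 2 -> 1 -> 6

Any route must reach 5 and still end at 6 within 6 moves, so the order of the required stops is forced.
Route from 10: up 1 to 5, left 4 to 1, down 1 to 6 — 6 moves in all.
Check: all required cells visited; 6 ≤ 6 moves.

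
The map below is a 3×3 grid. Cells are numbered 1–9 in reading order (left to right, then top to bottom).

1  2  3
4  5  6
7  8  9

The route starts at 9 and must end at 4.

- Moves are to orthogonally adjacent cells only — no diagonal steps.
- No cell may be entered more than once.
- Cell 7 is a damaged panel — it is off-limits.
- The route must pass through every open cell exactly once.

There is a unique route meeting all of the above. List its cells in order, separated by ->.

9 -> 8 -> 5 -> 6 -> 3 -> 2 -> 1 -> 4

Need to visit all 8 open cells exactly once, starting at 9 and ending at 4.
Cell 8 has only two open neighbours (5 and 9), so the path must pass straight through it: one of those is the cell it's entered from and the other is where it exits.
Route from 9: left to 8, up to 5, right to 6, up to 3, 2× left (reaching 1), down to 4 — 7 moves in all.
Check: all 8 open cells covered.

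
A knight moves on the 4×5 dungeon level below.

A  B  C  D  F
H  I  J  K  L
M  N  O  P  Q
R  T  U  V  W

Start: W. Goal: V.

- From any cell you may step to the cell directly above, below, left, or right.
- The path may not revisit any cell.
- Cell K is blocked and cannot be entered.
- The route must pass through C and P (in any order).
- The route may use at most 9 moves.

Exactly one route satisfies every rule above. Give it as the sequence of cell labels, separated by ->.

The budget equals the shortest possible length, so every move has to be on a shortest route through the required cells.
Route from W: 3× up (reaching F), 2× left (reaching C), 2× down (reaching O), right to P, down to V — 9 moves in all.
Check: all required cells visited; 9 ≤ 9 moves.

W -> Q -> L -> F -> D -> C -> J -> O -> P -> V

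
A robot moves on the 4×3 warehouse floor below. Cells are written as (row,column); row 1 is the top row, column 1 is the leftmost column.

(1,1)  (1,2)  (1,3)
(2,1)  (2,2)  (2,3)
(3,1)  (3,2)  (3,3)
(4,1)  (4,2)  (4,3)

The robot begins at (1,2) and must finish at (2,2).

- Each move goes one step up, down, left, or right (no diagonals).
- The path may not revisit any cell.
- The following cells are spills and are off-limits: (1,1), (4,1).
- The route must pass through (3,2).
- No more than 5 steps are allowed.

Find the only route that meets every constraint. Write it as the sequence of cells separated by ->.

(1,2) -> (1,3) -> (2,3) -> (3,3) -> (3,2) -> (2,2)

The 5-move cap with required stops at (3,2) leaves no slack for detours.
Route from (1,2): right to (1,3), 2× down (reaching (3,3)), left to (3,2), up to (2,2) — 5 moves in all.
Check: all required cells visited; 5 ≤ 5 moves.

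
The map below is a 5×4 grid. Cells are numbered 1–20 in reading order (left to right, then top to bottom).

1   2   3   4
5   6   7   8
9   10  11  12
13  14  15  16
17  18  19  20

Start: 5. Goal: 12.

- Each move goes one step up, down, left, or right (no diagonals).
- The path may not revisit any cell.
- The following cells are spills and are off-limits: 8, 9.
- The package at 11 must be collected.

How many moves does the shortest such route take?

Any route passes through 11 somewhere between 5 and 12. Summing Manhattan distances along the two legs (5 → 11 → 12) gives a lower bound of 3 + 1 = 4 moves.
A route of 4 moves achieves this: 5 → 6 → 10 → 11 → 12.
Since 4 matches the lower bound, it is optimal.

4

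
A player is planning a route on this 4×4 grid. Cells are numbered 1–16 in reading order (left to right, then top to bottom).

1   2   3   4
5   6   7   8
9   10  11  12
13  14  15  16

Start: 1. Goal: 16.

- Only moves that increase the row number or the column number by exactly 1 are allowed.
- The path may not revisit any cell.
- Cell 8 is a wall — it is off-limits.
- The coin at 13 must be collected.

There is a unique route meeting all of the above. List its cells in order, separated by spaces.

Moves only go right or down, so the column and row indices never decrease.
Route from 1: down 3 to 13, right 3 to 16 — 6 moves in all.
Check: all required cells visited.

1 5 9 13 14 15 16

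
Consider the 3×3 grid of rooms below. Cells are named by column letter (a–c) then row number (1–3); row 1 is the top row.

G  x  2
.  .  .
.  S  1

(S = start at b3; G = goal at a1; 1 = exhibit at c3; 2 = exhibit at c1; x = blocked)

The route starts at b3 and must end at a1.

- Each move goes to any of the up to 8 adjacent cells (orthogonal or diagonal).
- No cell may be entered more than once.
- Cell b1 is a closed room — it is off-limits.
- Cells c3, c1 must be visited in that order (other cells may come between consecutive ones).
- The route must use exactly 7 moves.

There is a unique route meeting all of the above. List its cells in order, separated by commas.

The waypoints must appear in the order c3, c1, with no cell reused.
Route from b3: right to c3, 2× up (reaching c1), 2× down-left (reaching a3), 2× up (reaching a1) — 7 moves in all.
Check: order respected (1 at step 1, 2 at step 3); 7 moves as required.

b3, c3, c2, c1, b2, a3, a2, a1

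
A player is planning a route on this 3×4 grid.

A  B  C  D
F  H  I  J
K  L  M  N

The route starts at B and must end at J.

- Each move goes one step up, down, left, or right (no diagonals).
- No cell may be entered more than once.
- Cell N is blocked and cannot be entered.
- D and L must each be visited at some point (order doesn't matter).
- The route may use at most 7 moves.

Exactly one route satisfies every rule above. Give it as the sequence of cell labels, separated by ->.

The 7-move cap with required stops at D, L leaves no slack for detours.
Route from B: 2× down (reaching L), right to M, 2× up (reaching C), right to D, down to J — 7 moves in all.
Check: all required cells visited; 7 ≤ 7 moves.

B -> H -> L -> M -> I -> C -> D -> J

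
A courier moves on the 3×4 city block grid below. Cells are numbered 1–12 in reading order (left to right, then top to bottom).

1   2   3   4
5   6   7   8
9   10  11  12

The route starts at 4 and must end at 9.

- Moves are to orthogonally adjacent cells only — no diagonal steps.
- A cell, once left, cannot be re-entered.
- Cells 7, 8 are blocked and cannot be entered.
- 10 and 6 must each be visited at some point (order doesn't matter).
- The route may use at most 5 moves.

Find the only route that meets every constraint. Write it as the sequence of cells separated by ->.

4 -> 3 -> 2 -> 6 -> 10 -> 9

The budget equals the shortest possible length, so every move has to be on a shortest route through the required cells.
Route from 4: 2× left (reaching 2), 2× down (reaching 10), left to 9 — 5 moves in all.
Check: all required cells visited; 5 ≤ 5 moves.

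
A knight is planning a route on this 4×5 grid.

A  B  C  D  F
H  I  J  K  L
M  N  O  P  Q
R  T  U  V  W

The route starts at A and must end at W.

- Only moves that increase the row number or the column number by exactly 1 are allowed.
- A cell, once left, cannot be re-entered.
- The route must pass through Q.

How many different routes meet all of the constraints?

A right/down-only route from A to W makes exactly 3 down-moves and 4 right-moves in some order.
With no other constraints that would be C(7,3) = 35 routes.
Split at Q and multiply the segment counts: A→Q: 15; Q→W: 1; product = 15.
That gives 15 routes.

15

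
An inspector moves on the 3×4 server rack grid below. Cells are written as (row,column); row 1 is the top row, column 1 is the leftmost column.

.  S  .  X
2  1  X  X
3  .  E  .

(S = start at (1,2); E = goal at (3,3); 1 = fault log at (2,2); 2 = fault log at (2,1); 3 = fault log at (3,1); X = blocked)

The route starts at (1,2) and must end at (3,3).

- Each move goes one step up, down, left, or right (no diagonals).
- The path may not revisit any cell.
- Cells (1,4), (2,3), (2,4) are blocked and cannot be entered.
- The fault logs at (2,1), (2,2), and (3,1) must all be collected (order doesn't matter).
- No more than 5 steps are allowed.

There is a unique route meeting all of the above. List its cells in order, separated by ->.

The budget equals the shortest possible length, so every move has to be on a shortest route through the required cells.
Route from (1,2): down 1 to (2,2), left 1 to (2,1), down 1 to (3,1), right 2 to (3,3) — 5 moves in all.
Check: all required cells visited; 5 ≤ 5 moves.

(1,2) -> (2,2) -> (2,1) -> (3,1) -> (3,2) -> (3,3)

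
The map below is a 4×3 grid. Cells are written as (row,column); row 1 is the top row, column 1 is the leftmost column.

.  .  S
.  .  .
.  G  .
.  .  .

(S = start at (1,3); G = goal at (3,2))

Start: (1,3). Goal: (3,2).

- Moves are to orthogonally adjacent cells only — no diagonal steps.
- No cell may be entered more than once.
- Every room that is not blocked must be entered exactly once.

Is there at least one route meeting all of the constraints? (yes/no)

yes

One route that works: (1,3) → (2,3) → (3,3) → (4,3) → (4,2) → (4,1) → (3,1) → (2,1) → (1,1) → (1,2) → (2,2) → (3,2).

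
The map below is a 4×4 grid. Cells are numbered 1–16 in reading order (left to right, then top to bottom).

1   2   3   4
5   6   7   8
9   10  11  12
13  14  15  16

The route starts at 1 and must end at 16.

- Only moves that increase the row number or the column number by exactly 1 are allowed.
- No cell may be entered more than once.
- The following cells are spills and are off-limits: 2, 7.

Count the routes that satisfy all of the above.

7

A right/down-only route from 1 to 16 makes exactly 3 down-moves and 3 right-moves in some order.
With no other constraints that would be C(6,3) = 20 routes.
Subtract routes through each blocked cell (inclusion–exclusion for overlaps): − through 2: 10 − through 7: 9 + through 2&7: 6 → 7.
That gives 7 routes.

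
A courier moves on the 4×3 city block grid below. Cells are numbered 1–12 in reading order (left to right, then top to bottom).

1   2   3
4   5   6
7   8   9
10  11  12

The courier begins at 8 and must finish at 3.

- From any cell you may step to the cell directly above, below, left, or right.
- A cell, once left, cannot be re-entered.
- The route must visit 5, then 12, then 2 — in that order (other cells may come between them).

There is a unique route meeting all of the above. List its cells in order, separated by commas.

The waypoints must appear in the order 5, 12, 2, with no cell reused.
Route from 8: up 1 to 5, right 1 to 6, down 2 to 12, left 2 to 10, up 3 to 1, right 2 to 3 — 11 moves in all.
Check: order respected (5 at step 1, 12 at step 4, 2 at step 10).

8, 5, 6, 9, 12, 11, 10, 7, 4, 1, 2, 3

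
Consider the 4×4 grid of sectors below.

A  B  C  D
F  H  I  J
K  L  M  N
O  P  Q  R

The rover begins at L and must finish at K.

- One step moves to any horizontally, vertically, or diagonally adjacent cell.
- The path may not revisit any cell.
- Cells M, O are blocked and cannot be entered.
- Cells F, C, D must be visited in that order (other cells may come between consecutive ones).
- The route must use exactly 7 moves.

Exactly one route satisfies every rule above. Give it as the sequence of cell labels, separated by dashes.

The waypoints must appear in the order F, C, D, with no cell reused.
Route from L: up-left to F, up-right to B, 2× right (reaching D), down-left to I, left to H, down-left to K — 7 moves in all.
Check: order respected (F at step 1, C at step 3, D at step 4); 7 moves as required.

L - F - B - C - D - I - H - K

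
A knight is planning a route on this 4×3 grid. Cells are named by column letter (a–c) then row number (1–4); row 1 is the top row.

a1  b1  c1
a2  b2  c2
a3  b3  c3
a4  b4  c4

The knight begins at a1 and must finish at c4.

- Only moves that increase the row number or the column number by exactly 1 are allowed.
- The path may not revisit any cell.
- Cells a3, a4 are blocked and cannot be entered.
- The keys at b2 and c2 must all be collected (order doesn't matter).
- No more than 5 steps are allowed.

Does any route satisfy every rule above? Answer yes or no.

yes

One route that works: a1 → a2 → b2 → c2 → c3 → c4.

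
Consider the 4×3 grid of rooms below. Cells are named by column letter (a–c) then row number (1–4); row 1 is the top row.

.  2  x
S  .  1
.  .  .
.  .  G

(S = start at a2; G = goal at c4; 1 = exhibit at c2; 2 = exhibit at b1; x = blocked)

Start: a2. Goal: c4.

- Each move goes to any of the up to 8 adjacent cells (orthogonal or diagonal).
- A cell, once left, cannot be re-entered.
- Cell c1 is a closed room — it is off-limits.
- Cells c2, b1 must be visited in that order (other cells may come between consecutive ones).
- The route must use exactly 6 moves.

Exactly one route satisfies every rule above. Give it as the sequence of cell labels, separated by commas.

a2, b3, c2, b1, b2, c3, c4

The waypoints must appear in the order c2, b1, with no cell reused.
Route from a2: down-right 1 to b3, up-right 1 to c2, up-left 1 to b1, down 1 to b2, down-right 1 to c3, down 1 to c4 — 6 moves in all.
Check: order respected (1 at step 2, 2 at step 3); 6 moves as required.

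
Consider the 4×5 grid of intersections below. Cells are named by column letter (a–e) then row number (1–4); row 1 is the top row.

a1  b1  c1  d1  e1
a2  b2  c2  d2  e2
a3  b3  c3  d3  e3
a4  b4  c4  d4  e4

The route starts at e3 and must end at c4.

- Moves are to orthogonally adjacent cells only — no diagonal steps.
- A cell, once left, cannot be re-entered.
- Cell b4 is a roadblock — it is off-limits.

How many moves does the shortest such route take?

The Manhattan distance from e3 to c4 is |3−4| + |5−3| = 3, so at least 3 moves are needed.
A route of 3 moves achieves this: e3 → e4 → d4 → c4.
Since 3 matches the lower bound, it is optimal.

3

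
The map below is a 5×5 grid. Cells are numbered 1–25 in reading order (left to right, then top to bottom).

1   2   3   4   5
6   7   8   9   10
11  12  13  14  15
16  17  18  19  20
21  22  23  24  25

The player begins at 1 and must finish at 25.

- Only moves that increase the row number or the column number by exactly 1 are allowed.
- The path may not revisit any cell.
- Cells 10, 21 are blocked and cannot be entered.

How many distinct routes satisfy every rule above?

64

A right/down-only route from 1 to 25 makes exactly 4 down-moves and 4 right-moves in some order.
With no other constraints that would be C(8,4) = 70 routes.
Subtract routes through each blocked cell (inclusion–exclusion for overlaps): − through 10: 5 − through 21: 1 → 64.
That gives 64 routes.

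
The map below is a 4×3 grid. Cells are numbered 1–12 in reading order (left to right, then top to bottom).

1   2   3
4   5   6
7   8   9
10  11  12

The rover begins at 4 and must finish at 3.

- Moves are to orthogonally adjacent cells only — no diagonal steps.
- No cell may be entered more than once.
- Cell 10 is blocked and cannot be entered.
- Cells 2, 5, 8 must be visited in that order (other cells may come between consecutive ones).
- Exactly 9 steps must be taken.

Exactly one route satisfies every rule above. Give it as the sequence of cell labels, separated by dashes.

4 - 1 - 2 - 5 - 8 - 11 - 12 - 9 - 6 - 3

The waypoints must appear in the order 2, 5, 8, with no cell reused.
Route from 4: up 1 to 1, right 1 to 2, down 3 to 11, right 1 to 12, up 3 to 3 — 9 moves in all.
Check: order respected (2 at step 2, 5 at step 3, 8 at step 4); 9 moves as required.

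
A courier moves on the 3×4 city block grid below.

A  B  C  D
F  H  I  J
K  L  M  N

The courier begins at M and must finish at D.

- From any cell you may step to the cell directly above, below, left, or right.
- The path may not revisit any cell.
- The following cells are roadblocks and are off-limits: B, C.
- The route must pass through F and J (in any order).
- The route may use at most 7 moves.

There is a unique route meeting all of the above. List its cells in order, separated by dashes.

M - L - K - F - H - I - J - D

The budget equals the shortest possible length, so every move has to be on a shortest route through the required cells.
Route from M: 2× left (reaching K), up to F, 3× right (reaching J), up to D — 7 moves in all.
Check: all required cells visited; 7 ≤ 7 moves.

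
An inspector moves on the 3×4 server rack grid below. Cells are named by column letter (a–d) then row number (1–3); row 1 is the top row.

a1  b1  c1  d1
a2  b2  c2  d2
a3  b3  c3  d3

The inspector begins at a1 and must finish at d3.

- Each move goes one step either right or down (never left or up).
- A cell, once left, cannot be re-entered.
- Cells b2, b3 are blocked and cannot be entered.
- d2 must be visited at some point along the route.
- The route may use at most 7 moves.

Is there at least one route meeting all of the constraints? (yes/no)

One route that works: a1 → b1 → c1 → c2 → d2 → d3.

yes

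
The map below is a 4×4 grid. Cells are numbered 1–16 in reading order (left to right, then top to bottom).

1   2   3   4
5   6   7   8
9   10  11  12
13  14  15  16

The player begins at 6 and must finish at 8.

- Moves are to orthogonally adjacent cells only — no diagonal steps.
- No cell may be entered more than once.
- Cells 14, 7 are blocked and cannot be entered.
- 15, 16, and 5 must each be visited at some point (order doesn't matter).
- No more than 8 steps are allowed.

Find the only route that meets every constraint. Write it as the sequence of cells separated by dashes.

6 - 5 - 9 - 10 - 11 - 15 - 16 - 12 - 8

The 8-move cap with required stops at 15, 16, 5 leaves no slack for detours.
Route from 6: left to 5, down to 9, 2× right (reaching 11), down to 15, right to 16, 2× up (reaching 8) — 8 moves in all.
Check: all required cells visited; 8 ≤ 8 moves.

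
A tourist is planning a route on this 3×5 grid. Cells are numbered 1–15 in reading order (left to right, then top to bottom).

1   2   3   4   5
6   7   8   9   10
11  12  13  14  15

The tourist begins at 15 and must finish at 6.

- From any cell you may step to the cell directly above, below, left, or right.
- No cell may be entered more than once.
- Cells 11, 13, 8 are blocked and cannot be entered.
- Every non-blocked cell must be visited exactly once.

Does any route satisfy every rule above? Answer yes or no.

Cell 12 has only one open neighbour but is neither the start nor the goal, so a Hamiltonian route would have to both enter and leave it through the same neighbour — impossible without revisiting.

no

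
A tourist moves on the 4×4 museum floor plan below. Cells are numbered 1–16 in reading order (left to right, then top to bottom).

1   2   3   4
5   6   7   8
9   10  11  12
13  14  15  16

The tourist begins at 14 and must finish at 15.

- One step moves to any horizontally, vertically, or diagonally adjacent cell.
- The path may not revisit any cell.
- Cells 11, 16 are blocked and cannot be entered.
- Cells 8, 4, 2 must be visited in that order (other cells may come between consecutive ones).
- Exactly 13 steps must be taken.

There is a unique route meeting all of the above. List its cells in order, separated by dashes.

14 - 13 - 9 - 6 - 7 - 12 - 8 - 4 - 3 - 2 - 1 - 5 - 10 - 15

The waypoints must appear in the order 8, 4, 2, with no cell reused.
Route from 14: left 1 to 13, up 1 to 9, up-right 1 to 6, right 1 to 7, down-right 1 to 12, up 2 to 4, left 3 to 1, down 1 to 5, down-right 2 to 15 — 13 moves in all.
Check: order respected (8 at step 6, 4 at step 7, 2 at step 9); 13 moves as required.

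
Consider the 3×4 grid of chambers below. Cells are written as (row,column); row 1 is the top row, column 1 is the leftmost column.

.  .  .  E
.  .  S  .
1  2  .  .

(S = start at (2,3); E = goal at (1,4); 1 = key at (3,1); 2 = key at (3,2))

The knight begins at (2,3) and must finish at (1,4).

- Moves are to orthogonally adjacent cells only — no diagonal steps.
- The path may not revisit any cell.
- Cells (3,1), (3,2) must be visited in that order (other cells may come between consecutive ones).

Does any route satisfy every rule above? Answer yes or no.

One route that works: (2,3) → (2,2) → (2,1) → (3,1) → (3,2) → (3,3) → (3,4) → (2,4) → (1,4).

yes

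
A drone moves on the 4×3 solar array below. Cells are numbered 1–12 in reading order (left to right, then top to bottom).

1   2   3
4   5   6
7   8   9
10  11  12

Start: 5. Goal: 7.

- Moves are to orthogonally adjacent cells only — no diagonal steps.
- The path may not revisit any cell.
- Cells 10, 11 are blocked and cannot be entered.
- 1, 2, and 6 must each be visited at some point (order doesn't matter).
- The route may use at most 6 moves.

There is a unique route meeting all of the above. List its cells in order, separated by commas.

5, 6, 3, 2, 1, 4, 7

Any route must reach 1, 2, and 6 and still end at 7 within 6 moves, so the order of the required stops is forced.
Route from 5: right 1 to 6, up 1 to 3, left 2 to 1, down 2 to 7 — 6 moves in all.
Check: all required cells visited; 6 ≤ 6 moves.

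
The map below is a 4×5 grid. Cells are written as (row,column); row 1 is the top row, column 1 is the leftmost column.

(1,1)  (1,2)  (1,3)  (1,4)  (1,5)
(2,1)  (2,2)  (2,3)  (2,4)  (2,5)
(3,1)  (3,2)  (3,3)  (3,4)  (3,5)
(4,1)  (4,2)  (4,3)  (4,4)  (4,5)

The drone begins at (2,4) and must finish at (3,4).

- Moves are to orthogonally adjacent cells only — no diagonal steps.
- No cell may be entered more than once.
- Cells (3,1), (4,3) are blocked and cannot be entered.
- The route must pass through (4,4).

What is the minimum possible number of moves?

Any route passes through (4,4) somewhere between (2,4) and (3,4). Summing Manhattan distances along the two legs ((2,4) → (4,4) → (3,4)) gives a lower bound of 2 + 1 = 3 moves.
The shortest route satisfying every rule uses 5 moves: (2,4) → (2,5) → (3,5) → (4,5) → (4,4) → (3,4).
The no-revisit rule (legs can't share cells) pushes the minimum above the 3-move bound; an exhaustive check rules out every length from 3 to 4, leaving 5 as the minimum.

5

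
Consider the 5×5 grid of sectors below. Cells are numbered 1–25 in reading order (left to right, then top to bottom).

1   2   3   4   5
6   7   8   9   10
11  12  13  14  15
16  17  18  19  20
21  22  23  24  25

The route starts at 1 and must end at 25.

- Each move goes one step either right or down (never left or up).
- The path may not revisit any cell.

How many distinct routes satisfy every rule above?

70

A right/down-only route from 1 to 25 makes exactly 4 down-moves and 4 right-moves in some order.
With no other constraints that would be C(8,4) = 70 routes.
That gives 70 routes.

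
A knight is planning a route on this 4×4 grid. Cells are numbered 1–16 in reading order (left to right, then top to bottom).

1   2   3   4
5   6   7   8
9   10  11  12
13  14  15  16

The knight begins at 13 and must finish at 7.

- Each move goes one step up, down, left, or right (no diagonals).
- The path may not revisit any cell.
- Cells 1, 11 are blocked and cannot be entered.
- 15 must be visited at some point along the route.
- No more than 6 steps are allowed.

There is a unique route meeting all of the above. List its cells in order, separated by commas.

13, 14, 15, 16, 12, 8, 7

The budget equals the shortest possible length, so every move has to be on a shortest route through the required cells.
Route from 13: right 3 to 16, up 2 to 8, left 1 to 7 — 6 moves in all.
Check: all required cells visited; 6 ≤ 6 moves.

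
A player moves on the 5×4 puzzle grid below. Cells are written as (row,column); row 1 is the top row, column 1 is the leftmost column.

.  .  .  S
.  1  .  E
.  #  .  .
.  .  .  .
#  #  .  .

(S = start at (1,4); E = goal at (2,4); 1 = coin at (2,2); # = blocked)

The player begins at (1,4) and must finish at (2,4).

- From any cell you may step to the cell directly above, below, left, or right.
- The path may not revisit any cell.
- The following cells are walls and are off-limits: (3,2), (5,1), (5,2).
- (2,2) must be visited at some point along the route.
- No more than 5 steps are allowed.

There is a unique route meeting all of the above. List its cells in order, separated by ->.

The 5-move cap with required stops at (2,2) leaves no slack for detours.
Route from (1,4): left 2 to (1,2), down 1 to (2,2), right 2 to (2,4) — 5 moves in all.
Check: all required cells visited; 5 ≤ 5 moves.

(1,4) -> (1,3) -> (1,2) -> (2,2) -> (2,3) -> (2,4)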